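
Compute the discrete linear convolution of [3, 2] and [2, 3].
y[0] = 3×2 = 6; y[1] = 3×3 + 2×2 = 13; y[2] = 2×3 = 6

[6, 13, 6]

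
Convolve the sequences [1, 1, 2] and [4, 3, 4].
y[0] = 1×4 = 4; y[1] = 1×3 + 1×4 = 7; y[2] = 1×4 + 1×3 + 2×4 = 15; y[3] = 1×4 + 2×3 = 10; y[4] = 2×4 = 8

[4, 7, 15, 10, 8]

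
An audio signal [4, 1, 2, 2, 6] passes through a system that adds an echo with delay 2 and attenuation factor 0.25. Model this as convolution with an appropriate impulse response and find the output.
Direct-path + delayed-attenuated-path model → impulse response h = [1, 0, 0.25] (1 at lag 0, 0.25 at lag 2). Output y[n] = x[n] + 0.25·x[n - 2] (with x[n] = 0 outside 0..4): y[0] = 4 + 0.25×0 = 4; y[1] = 1 + 0.25×0 = 1; y[2] = 2 + 0.25×4 = 3.0; y[3] = 2 + 0.25×1 = 2.25; y[4] = 6 + 0.25×2 = 6.5; y[5] = 0 + 0.25×2 = 0.5; y[6] = 0 + 0.25×6 = 1.5. So y = [4, 1, 3.0, 2.25, 6.5, 0.5, 1.5]

[4, 1, 3.0, 2.25, 6.5, 0.5, 1.5]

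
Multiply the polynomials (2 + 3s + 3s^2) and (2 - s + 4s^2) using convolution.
Ascending coefficients: a = [2, 3, 3], b = [2, -1, 4]. c[0] = 2×2 = 4; c[1] = 2×-1 + 3×2 = 4; c[2] = 2×4 + 3×-1 + 3×2 = 11; c[3] = 3×4 + 3×-1 = 9; c[4] = 3×4 = 12. Result coefficients: [4, 4, 11, 9, 12] → 4 + 4s + 11s^2 + 9s^3 + 12s^4

4 + 4s + 11s^2 + 9s^3 + 12s^4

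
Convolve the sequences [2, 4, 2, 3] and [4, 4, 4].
y[0] = 2×4 = 8; y[1] = 2×4 + 4×4 = 24; y[2] = 2×4 + 4×4 + 2×4 = 32; y[3] = 4×4 + 2×4 + 3×4 = 36; y[4] = 2×4 + 3×4 = 20; y[5] = 3×4 = 12

[8, 24, 32, 36, 20, 12]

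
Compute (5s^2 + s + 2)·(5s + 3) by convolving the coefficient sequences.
Ascending coefficients: a = [2, 1, 5], b = [3, 5]. c[0] = 2×3 = 6; c[1] = 2×5 + 1×3 = 13; c[2] = 1×5 + 5×3 = 20; c[3] = 5×5 = 25. Result coefficients: [6, 13, 20, 25] → 25s^3 + 20s^2 + 13s + 6

25s^3 + 20s^2 + 13s + 6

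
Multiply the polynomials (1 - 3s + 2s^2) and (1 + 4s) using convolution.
Ascending coefficients: a = [1, -3, 2], b = [1, 4]. c[0] = 1×1 = 1; c[1] = 1×4 + -3×1 = 1; c[2] = -3×4 + 2×1 = -10; c[3] = 2×4 = 8. Result coefficients: [1, 1, -10, 8] → 1 + s - 10s^2 + 8s^3

1 + s - 10s^2 + 8s^3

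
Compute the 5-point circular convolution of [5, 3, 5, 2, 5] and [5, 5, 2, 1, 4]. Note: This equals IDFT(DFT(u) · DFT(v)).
Either evaluate y[k] = Σ_j u[j]·v[(k-j) mod 5] directly, or use IDFT(DFT(u) · DFT(v)). y[0] = 5×5 + 3×4 + 5×1 + 2×2 + 5×5 = 71; y[1] = 5×5 + 3×5 + 5×4 + 2×1 + 5×2 = 72; y[2] = 5×2 + 3×5 + 5×5 + 2×4 + 5×1 = 63; y[3] = 5×1 + 3×2 + 5×5 + 2×5 + 5×4 = 66; y[4] = 5×4 + 3×1 + 5×2 + 2×5 + 5×5 = 68. Result: [71, 72, 63, 66, 68]

[71, 72, 63, 66, 68]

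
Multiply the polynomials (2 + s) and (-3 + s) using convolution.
Ascending coefficients: a = [2, 1], b = [-3, 1]. c[0] = 2×-3 = -6; c[1] = 2×1 + 1×-3 = -1; c[2] = 1×1 = 1. Result coefficients: [-6, -1, 1] → -6 - s + s^2

-6 - s + s^2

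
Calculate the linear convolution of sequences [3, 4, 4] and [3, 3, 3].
y[0] = 3×3 = 9; y[1] = 3×3 + 4×3 = 21; y[2] = 3×3 + 4×3 + 4×3 = 33; y[3] = 4×3 + 4×3 = 24; y[4] = 4×3 = 12

[9, 21, 33, 24, 12]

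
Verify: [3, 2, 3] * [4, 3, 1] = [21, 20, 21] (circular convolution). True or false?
Recompute circular convolution of [3, 2, 3] and [4, 3, 1]: y[0] = 3×4 + 2×1 + 3×3 = 23; y[1] = 3×3 + 2×4 + 3×1 = 20; y[2] = 3×1 + 2×3 + 3×4 = 21 → [23, 20, 21]. Compare to given [21, 20, 21]: they differ at index 0: given 21, correct 23, so answer: No

No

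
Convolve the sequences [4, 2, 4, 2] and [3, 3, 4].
y[0] = 4×3 = 12; y[1] = 4×3 + 2×3 = 18; y[2] = 4×4 + 2×3 + 4×3 = 34; y[3] = 2×4 + 4×3 + 2×3 = 26; y[4] = 4×4 + 2×3 = 22; y[5] = 2×4 = 8

[12, 18, 34, 26, 22, 8]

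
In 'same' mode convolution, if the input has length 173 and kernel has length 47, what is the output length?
'Same' mode returns an output with the same length as the input: 173

173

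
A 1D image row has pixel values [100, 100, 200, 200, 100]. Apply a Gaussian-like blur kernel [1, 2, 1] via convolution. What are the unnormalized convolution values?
Convolve image row [100, 100, 200, 200, 100] with kernel [1, 2, 1]: y[0] = 100×1 = 100; y[1] = 100×2 + 100×1 = 300; y[2] = 100×1 + 100×2 + 200×1 = 500; y[3] = 100×1 + 200×2 + 200×1 = 700; y[4] = 200×1 + 200×2 + 100×1 = 700; y[5] = 200×1 + 100×2 = 400; y[6] = 100×1 = 100 → [100, 300, 500, 700, 700, 400, 100]. Normalization factor = sum(kernel) = 4.

[100, 300, 500, 700, 700, 400, 100]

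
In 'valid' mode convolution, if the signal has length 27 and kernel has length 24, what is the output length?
'Valid' mode counts only positions where the kernel fully overlaps the signal: m - n + 1 = 27 - 24 + 1 = 4

4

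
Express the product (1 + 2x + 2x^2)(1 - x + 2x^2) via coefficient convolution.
Ascending coefficients: a = [1, 2, 2], b = [1, -1, 2]. c[0] = 1×1 = 1; c[1] = 1×-1 + 2×1 = 1; c[2] = 1×2 + 2×-1 + 2×1 = 2; c[3] = 2×2 + 2×-1 = 2; c[4] = 2×2 = 4. Result coefficients: [1, 1, 2, 2, 4] → 1 + x + 2x^2 + 2x^3 + 4x^4

1 + x + 2x^2 + 2x^3 + 4x^4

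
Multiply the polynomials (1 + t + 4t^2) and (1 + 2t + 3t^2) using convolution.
Ascending coefficients: a = [1, 1, 4], b = [1, 2, 3]. c[0] = 1×1 = 1; c[1] = 1×2 + 1×1 = 3; c[2] = 1×3 + 1×2 + 4×1 = 9; c[3] = 1×3 + 4×2 = 11; c[4] = 4×3 = 12. Result coefficients: [1, 3, 9, 11, 12] → 1 + 3t + 9t^2 + 11t^3 + 12t^4

1 + 3t + 9t^2 + 11t^3 + 12t^4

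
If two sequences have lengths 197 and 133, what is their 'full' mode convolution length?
Linear/full convolution length: m + n - 1 = 197 + 133 - 1 = 329

329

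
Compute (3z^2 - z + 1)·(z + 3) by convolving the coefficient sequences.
Ascending coefficients: a = [1, -1, 3], b = [3, 1]. c[0] = 1×3 = 3; c[1] = 1×1 + -1×3 = -2; c[2] = -1×1 + 3×3 = 8; c[3] = 3×1 = 3. Result coefficients: [3, -2, 8, 3] → 3z^3 + 8z^2 - 2z + 3

3z^3 + 8z^2 - 2z + 3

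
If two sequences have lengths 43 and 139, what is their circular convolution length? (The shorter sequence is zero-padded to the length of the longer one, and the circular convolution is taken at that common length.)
Circular convolution (zero-padding the shorter input) has length max(m, n) = max(43, 139) = 139

139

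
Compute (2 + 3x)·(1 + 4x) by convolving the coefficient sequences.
Ascending coefficients: a = [2, 3], b = [1, 4]. c[0] = 2×1 = 2; c[1] = 2×4 + 3×1 = 11; c[2] = 3×4 = 12. Result coefficients: [2, 11, 12] → 2 + 11x + 12x^2

2 + 11x + 12x^2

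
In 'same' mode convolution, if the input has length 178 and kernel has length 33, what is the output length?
'Same' mode returns an output with the same length as the input: 178

178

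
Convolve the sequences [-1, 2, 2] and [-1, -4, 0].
y[0] = -1×-1 = 1; y[1] = -1×-4 + 2×-1 = 2; y[2] = -1×0 + 2×-4 + 2×-1 = -10; y[3] = 2×0 + 2×-4 = -8; y[4] = 2×0 = 0

[1, 2, -10, -8, 0]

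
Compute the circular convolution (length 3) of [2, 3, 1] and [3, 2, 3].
Use y[k] = Σ_j u[j]·v[(k-j) mod 3]. y[0] = 2×3 + 3×3 + 1×2 = 17; y[1] = 2×2 + 3×3 + 1×3 = 16; y[2] = 2×3 + 3×2 + 1×3 = 15. Result: [17, 16, 15]

[17, 16, 15]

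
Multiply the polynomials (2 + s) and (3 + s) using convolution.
Ascending coefficients: a = [2, 1], b = [3, 1]. c[0] = 2×3 = 6; c[1] = 2×1 + 1×3 = 5; c[2] = 1×1 = 1. Result coefficients: [6, 5, 1] → 6 + 5s + s^2

6 + 5s + s^2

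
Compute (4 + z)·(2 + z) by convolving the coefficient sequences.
Ascending coefficients: a = [4, 1], b = [2, 1]. c[0] = 4×2 = 8; c[1] = 4×1 + 1×2 = 6; c[2] = 1×1 = 1. Result coefficients: [8, 6, 1] → 8 + 6z + z^2

8 + 6z + z^2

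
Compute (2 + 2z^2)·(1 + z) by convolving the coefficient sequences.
Ascending coefficients: a = [2, 0, 2], b = [1, 1]. c[0] = 2×1 = 2; c[1] = 2×1 + 0×1 = 2; c[2] = 0×1 + 2×1 = 2; c[3] = 2×1 = 2. Result coefficients: [2, 2, 2, 2] → 2 + 2z + 2z^2 + 2z^3

2 + 2z + 2z^2 + 2z^3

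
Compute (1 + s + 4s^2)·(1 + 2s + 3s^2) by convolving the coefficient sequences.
Ascending coefficients: a = [1, 1, 4], b = [1, 2, 3]. c[0] = 1×1 = 1; c[1] = 1×2 + 1×1 = 3; c[2] = 1×3 + 1×2 + 4×1 = 9; c[3] = 1×3 + 4×2 = 11; c[4] = 4×3 = 12. Result coefficients: [1, 3, 9, 11, 12] → 1 + 3s + 9s^2 + 11s^3 + 12s^4

1 + 3s + 9s^2 + 11s^3 + 12s^4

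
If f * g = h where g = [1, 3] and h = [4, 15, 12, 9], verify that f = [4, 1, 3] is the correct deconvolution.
Forward-compute [4, 1, 3] * [1, 3]: h[0] = 4×1 = 4; h[1] = 4×3 + 1×1 = 13; h[2] = 1×3 + 3×1 = 6; h[3] = 3×3 = 9 → [4, 13, 6, 9]. Does not match given h = [4, 15, 12, 9].

Not verified. [4, 1, 3] * [1, 3] = [4, 13, 6, 9], which differs from [4, 15, 12, 9] at index 1.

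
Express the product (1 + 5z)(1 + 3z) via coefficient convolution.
Ascending coefficients: a = [1, 5], b = [1, 3]. c[0] = 1×1 = 1; c[1] = 1×3 + 5×1 = 8; c[2] = 5×3 = 15. Result coefficients: [1, 8, 15] → 1 + 8z + 15z^2

1 + 8z + 15z^2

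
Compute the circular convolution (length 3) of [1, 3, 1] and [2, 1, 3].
Use y[k] = Σ_j u[j]·v[(k-j) mod 3]. y[0] = 1×2 + 3×3 + 1×1 = 12; y[1] = 1×1 + 3×2 + 1×3 = 10; y[2] = 1×3 + 3×1 + 1×2 = 8. Result: [12, 10, 8]

[12, 10, 8]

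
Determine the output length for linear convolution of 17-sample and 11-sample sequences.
Linear/full convolution length: m + n - 1 = 17 + 11 - 1 = 27

27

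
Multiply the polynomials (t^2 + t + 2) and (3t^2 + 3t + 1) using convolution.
Ascending coefficients: a = [2, 1, 1], b = [1, 3, 3]. c[0] = 2×1 = 2; c[1] = 2×3 + 1×1 = 7; c[2] = 2×3 + 1×3 + 1×1 = 10; c[3] = 1×3 + 1×3 = 6; c[4] = 1×3 = 3. Result coefficients: [2, 7, 10, 6, 3] → 3t^4 + 6t^3 + 10t^2 + 7t + 2

3t^4 + 6t^3 + 10t^2 + 7t + 2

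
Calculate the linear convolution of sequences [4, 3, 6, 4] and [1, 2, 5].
y[0] = 4×1 = 4; y[1] = 4×2 + 3×1 = 11; y[2] = 4×5 + 3×2 + 6×1 = 32; y[3] = 3×5 + 6×2 + 4×1 = 31; y[4] = 6×5 + 4×2 = 38; y[5] = 4×5 = 20

[4, 11, 32, 31, 38, 20]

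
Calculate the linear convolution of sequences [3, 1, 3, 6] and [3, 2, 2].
y[0] = 3×3 = 9; y[1] = 3×2 + 1×3 = 9; y[2] = 3×2 + 1×2 + 3×3 = 17; y[3] = 1×2 + 3×2 + 6×3 = 26; y[4] = 3×2 + 6×2 = 18; y[5] = 6×2 = 12

[9, 9, 17, 26, 18, 12]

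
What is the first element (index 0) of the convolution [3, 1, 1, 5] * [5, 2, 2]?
Use y[k] = Σ_i a[i]·b[k-i] at k=0. y[0] = 3×5 = 15

15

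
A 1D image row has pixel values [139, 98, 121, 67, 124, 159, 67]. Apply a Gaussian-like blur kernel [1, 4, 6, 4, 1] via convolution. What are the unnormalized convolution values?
Convolve image row [139, 98, 121, 67, 124, 159, 67] with kernel [1, 4, 6, 4, 1]: y[0] = 139×1 = 139; y[1] = 139×4 + 98×1 = 654; y[2] = 139×6 + 98×4 + 121×1 = 1347; y[3] = 139×4 + 98×6 + 121×4 + 67×1 = 1695; y[4] = 139×1 + 98×4 + 121×6 + 67×4 + 124×1 = 1649; y[5] = 98×1 + 121×4 + 67×6 + 124×4 + 159×1 = 1639; y[6] = 121×1 + 67×4 + 124×6 + 159×4 + 67×1 = 1836; y[7] = 67×1 + 124×4 + 159×6 + 67×4 = 1785; y[8] = 124×1 + 159×4 + 67×6 = 1162; y[9] = 159×1 + 67×4 = 427; y[10] = 67×1 = 67 → [139, 654, 1347, 1695, 1649, 1639, 1836, 1785, 1162, 427, 67]. Normalization factor = sum(kernel) = 16.

[139, 654, 1347, 1695, 1649, 1639, 1836, 1785, 1162, 427, 67]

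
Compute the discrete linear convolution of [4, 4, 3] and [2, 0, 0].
y[0] = 4×2 = 8; y[1] = 4×0 + 4×2 = 8; y[2] = 4×0 + 4×0 + 3×2 = 6; y[3] = 4×0 + 3×0 = 0; y[4] = 3×0 = 0

[8, 8, 6, 0, 0]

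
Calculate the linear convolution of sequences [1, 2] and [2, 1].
y[0] = 1×2 = 2; y[1] = 1×1 + 2×2 = 5; y[2] = 2×1 = 2

[2, 5, 2]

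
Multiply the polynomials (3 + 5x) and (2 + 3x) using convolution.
Ascending coefficients: a = [3, 5], b = [2, 3]. c[0] = 3×2 = 6; c[1] = 3×3 + 5×2 = 19; c[2] = 5×3 = 15. Result coefficients: [6, 19, 15] → 6 + 19x + 15x^2

6 + 19x + 15x^2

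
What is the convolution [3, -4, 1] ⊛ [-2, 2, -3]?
y[0] = 3×-2 = -6; y[1] = 3×2 + -4×-2 = 14; y[2] = 3×-3 + -4×2 + 1×-2 = -19; y[3] = -4×-3 + 1×2 = 14; y[4] = 1×-3 = -3

[-6, 14, -19, 14, -3]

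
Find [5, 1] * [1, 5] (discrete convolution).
y[0] = 5×1 = 5; y[1] = 5×5 + 1×1 = 26; y[2] = 1×5 = 5

[5, 26, 5]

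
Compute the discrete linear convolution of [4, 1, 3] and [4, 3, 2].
y[0] = 4×4 = 16; y[1] = 4×3 + 1×4 = 16; y[2] = 4×2 + 1×3 + 3×4 = 23; y[3] = 1×2 + 3×3 = 11; y[4] = 3×2 = 6

[16, 16, 23, 11, 6]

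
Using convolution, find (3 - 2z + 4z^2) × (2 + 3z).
Ascending coefficients: a = [3, -2, 4], b = [2, 3]. c[0] = 3×2 = 6; c[1] = 3×3 + -2×2 = 5; c[2] = -2×3 + 4×2 = 2; c[3] = 4×3 = 12. Result coefficients: [6, 5, 2, 12] → 6 + 5z + 2z^2 + 12z^3

6 + 5z + 2z^2 + 12z^3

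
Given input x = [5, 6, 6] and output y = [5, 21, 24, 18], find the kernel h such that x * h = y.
Output length 4 = len(x) + len(h) - 1 ⇒ len(h) = 2. Solve h forward using h[k] = (y[k] - Σ_{i≥1} x[i]·h[k-i]) / x[0]: h[0] = y[0] / x[0] = 5 / 5 = 1; h[1] = (y[1] - 6×1) / x[0] = (21 - 6×1) / 5 = 3. So h = [1, 3]. Forward-check [5, 6, 6] * [1, 3]: y[0] = 5×1 = 5; y[1] = 5×3 + 6×1 = 21; y[2] = 6×3 + 6×1 = 24; y[3] = 6×3 = 18 → [5, 21, 24, 18] ✓

[1, 3]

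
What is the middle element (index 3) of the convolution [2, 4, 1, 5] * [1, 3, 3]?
Use y[k] = Σ_i a[i]·b[k-i] at k=3. y[3] = 4×3 + 1×3 + 5×1 = 20

20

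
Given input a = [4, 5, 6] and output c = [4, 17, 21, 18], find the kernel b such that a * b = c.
Output length 4 = len(a) + len(b) - 1 ⇒ len(b) = 2. Solve b forward using b[k] = (c[k] - Σ_{i≥1} a[i]·b[k-i]) / a[0]: b[0] = c[0] / a[0] = 4 / 4 = 1; b[1] = (c[1] - 5×1) / a[0] = (17 - 5×1) / 4 = 3. So b = [1, 3]. Forward-check [4, 5, 6] * [1, 3]: c[0] = 4×1 = 4; c[1] = 4×3 + 5×1 = 17; c[2] = 5×3 + 6×1 = 21; c[3] = 6×3 = 18 → [4, 17, 21, 18] ✓

[1, 3]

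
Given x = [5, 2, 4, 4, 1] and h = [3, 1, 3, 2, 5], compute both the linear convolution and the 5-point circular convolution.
Linear: y_lin[0] = 5×3 = 15; y_lin[1] = 5×1 + 2×3 = 11; y_lin[2] = 5×3 + 2×1 + 4×3 = 29; y_lin[3] = 5×2 + 2×3 + 4×1 + 4×3 = 32; y_lin[4] = 5×5 + 2×2 + 4×3 + 4×1 + 1×3 = 48; y_lin[5] = 2×5 + 4×2 + 4×3 + 1×1 = 31; y_lin[6] = 4×5 + 4×2 + 1×3 = 31; y_lin[7] = 4×5 + 1×2 = 22; y_lin[8] = 1×5 = 5 → [15, 11, 29, 32, 48, 31, 31, 22, 5]. Circular (length 5): y[0] = 5×3 + 2×5 + 4×2 + 4×3 + 1×1 = 46; y[1] = 5×1 + 2×3 + 4×5 + 4×2 + 1×3 = 42; y[2] = 5×3 + 2×1 + 4×3 + 4×5 + 1×2 = 51; y[3] = 5×2 + 2×3 + 4×1 + 4×3 + 1×5 = 37; y[4] = 5×5 + 2×2 + 4×3 + 4×1 + 1×3 = 48 → [46, 42, 51, 37, 48]

Linear: [15, 11, 29, 32, 48, 31, 31, 22, 5], Circular: [46, 42, 51, 37, 48]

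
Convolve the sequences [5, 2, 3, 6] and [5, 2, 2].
y[0] = 5×5 = 25; y[1] = 5×2 + 2×5 = 20; y[2] = 5×2 + 2×2 + 3×5 = 29; y[3] = 2×2 + 3×2 + 6×5 = 40; y[4] = 3×2 + 6×2 = 18; y[5] = 6×2 = 12

[25, 20, 29, 40, 18, 12]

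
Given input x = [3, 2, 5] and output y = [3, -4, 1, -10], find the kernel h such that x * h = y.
Output length 4 = len(x) + len(h) - 1 ⇒ len(h) = 2. Solve h forward using h[k] = (y[k] - Σ_{i≥1} x[i]·h[k-i]) / x[0]: h[0] = y[0] / x[0] = 3 / 3 = 1; h[1] = (y[1] - 2×1) / x[0] = (-4 - 2×1) / 3 = -2. So h = [1, -2]. Forward-check [3, 2, 5] * [1, -2]: y[0] = 3×1 = 3; y[1] = 3×-2 + 2×1 = -4; y[2] = 2×-2 + 5×1 = 1; y[3] = 5×-2 = -10 → [3, -4, 1, -10] ✓

[1, -2]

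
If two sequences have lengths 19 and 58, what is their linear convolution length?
Linear/full convolution length: m + n - 1 = 19 + 58 - 1 = 76

76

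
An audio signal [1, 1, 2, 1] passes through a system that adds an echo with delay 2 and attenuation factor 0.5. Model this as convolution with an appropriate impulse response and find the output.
Direct-path + delayed-attenuated-path model → impulse response h = [1, 0, 0.5] (1 at lag 0, 0.5 at lag 2). Output y[n] = x[n] + 0.5·x[n - 2] (with x[n] = 0 outside 0..3): y[0] = 1 + 0.5×0 = 1; y[1] = 1 + 0.5×0 = 1; y[2] = 2 + 0.5×1 = 2.5; y[3] = 1 + 0.5×1 = 1.5; y[4] = 0 + 0.5×2 = 1.0; y[5] = 0 + 0.5×1 = 0.5. So y = [1, 1, 2.5, 1.5, 1.0, 0.5]

[1, 1, 2.5, 1.5, 1.0, 0.5]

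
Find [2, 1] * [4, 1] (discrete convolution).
y[0] = 2×4 = 8; y[1] = 2×1 + 1×4 = 6; y[2] = 1×1 = 1

[8, 6, 1]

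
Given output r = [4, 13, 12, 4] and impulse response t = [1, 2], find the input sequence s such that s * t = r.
Deconvolve r=[4, 13, 12, 4] by t=[1, 2]. Since t[0]=1, solve forward: s[0] = r[0] / 1 = 4; s[1] = (r[1] - 4×2) / 1 = 5; s[2] = (r[2] - 5×2) / 1 = 2. So s = [4, 5, 2]. Check by forward convolution: r[0] = 4×1 = 4; r[1] = 4×2 + 5×1 = 13; r[2] = 5×2 + 2×1 = 12; r[3] = 2×2 = 4

[4, 5, 2]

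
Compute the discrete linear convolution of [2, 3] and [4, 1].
y[0] = 2×4 = 8; y[1] = 2×1 + 3×4 = 14; y[2] = 3×1 = 3

[8, 14, 3]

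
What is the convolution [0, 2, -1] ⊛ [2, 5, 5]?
y[0] = 0×2 = 0; y[1] = 0×5 + 2×2 = 4; y[2] = 0×5 + 2×5 + -1×2 = 8; y[3] = 2×5 + -1×5 = 5; y[4] = -1×5 = -5

[0, 4, 8, 5, -5]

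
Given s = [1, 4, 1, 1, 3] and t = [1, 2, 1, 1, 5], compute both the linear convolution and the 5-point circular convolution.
Linear: y_lin[0] = 1×1 = 1; y_lin[1] = 1×2 + 4×1 = 6; y_lin[2] = 1×1 + 4×2 + 1×1 = 10; y_lin[3] = 1×1 + 4×1 + 1×2 + 1×1 = 8; y_lin[4] = 1×5 + 4×1 + 1×1 + 1×2 + 3×1 = 15; y_lin[5] = 4×5 + 1×1 + 1×1 + 3×2 = 28; y_lin[6] = 1×5 + 1×1 + 3×1 = 9; y_lin[7] = 1×5 + 3×1 = 8; y_lin[8] = 3×5 = 15 → [1, 6, 10, 8, 15, 28, 9, 8, 15]. Circular (length 5): y[0] = 1×1 + 4×5 + 1×1 + 1×1 + 3×2 = 29; y[1] = 1×2 + 4×1 + 1×5 + 1×1 + 3×1 = 15; y[2] = 1×1 + 4×2 + 1×1 + 1×5 + 3×1 = 18; y[3] = 1×1 + 4×1 + 1×2 + 1×1 + 3×5 = 23; y[4] = 1×5 + 4×1 + 1×1 + 1×2 + 3×1 = 15 → [29, 15, 18, 23, 15]

Linear: [1, 6, 10, 8, 15, 28, 9, 8, 15], Circular: [29, 15, 18, 23, 15]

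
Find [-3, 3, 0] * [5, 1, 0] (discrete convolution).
y[0] = -3×5 = -15; y[1] = -3×1 + 3×5 = 12; y[2] = -3×0 + 3×1 + 0×5 = 3; y[3] = 3×0 + 0×1 = 0; y[4] = 0×0 = 0

[-15, 12, 3, 0, 0]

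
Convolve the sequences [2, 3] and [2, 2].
y[0] = 2×2 = 4; y[1] = 2×2 + 3×2 = 10; y[2] = 3×2 = 6

[4, 10, 6]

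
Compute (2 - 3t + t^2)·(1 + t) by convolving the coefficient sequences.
Ascending coefficients: a = [2, -3, 1], b = [1, 1]. c[0] = 2×1 = 2; c[1] = 2×1 + -3×1 = -1; c[2] = -3×1 + 1×1 = -2; c[3] = 1×1 = 1. Result coefficients: [2, -1, -2, 1] → 2 - t - 2t^2 + t^3

2 - t - 2t^2 + t^3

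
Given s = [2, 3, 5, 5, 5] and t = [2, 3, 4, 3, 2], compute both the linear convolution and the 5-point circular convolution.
Linear: y_lin[0] = 2×2 = 4; y_lin[1] = 2×3 + 3×2 = 12; y_lin[2] = 2×4 + 3×3 + 5×2 = 27; y_lin[3] = 2×3 + 3×4 + 5×3 + 5×2 = 43; y_lin[4] = 2×2 + 3×3 + 5×4 + 5×3 + 5×2 = 58; y_lin[5] = 3×2 + 5×3 + 5×4 + 5×3 = 56; y_lin[6] = 5×2 + 5×3 + 5×4 = 45; y_lin[7] = 5×2 + 5×3 = 25; y_lin[8] = 5×2 = 10 → [4, 12, 27, 43, 58, 56, 45, 25, 10]. Circular (length 5): y[0] = 2×2 + 3×2 + 5×3 + 5×4 + 5×3 = 60; y[1] = 2×3 + 3×2 + 5×2 + 5×3 + 5×4 = 57; y[2] = 2×4 + 3×3 + 5×2 + 5×2 + 5×3 = 52; y[3] = 2×3 + 3×4 + 5×3 + 5×2 + 5×2 = 53; y[4] = 2×2 + 3×3 + 5×4 + 5×3 + 5×2 = 58 → [60, 57, 52, 53, 58]

Linear: [4, 12, 27, 43, 58, 56, 45, 25, 10], Circular: [60, 57, 52, 53, 58]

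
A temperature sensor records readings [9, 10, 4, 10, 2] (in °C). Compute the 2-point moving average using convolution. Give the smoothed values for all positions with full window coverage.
2-point moving average kernel = [1, 1]. Apply in 'valid' mode (full window coverage): avg[0] = (9 + 10) / 2 = 9.5; avg[1] = (10 + 4) / 2 = 7.0; avg[2] = (4 + 10) / 2 = 7.0; avg[3] = (10 + 2) / 2 = 6.0. Smoothed values: [9.5, 7.0, 7.0, 6.0]

[9.5, 7.0, 7.0, 6.0]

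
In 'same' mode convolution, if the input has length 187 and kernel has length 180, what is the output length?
'Same' mode returns an output with the same length as the input: 187

187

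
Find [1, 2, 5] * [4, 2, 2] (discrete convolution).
y[0] = 1×4 = 4; y[1] = 1×2 + 2×4 = 10; y[2] = 1×2 + 2×2 + 5×4 = 26; y[3] = 2×2 + 5×2 = 14; y[4] = 5×2 = 10

[4, 10, 26, 14, 10]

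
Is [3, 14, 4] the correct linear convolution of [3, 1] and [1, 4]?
Recompute linear convolution of [3, 1] and [1, 4]: y[0] = 3×1 = 3; y[1] = 3×4 + 1×1 = 13; y[2] = 1×4 = 4 → [3, 13, 4]. Compare to given [3, 14, 4]: they differ at index 1: given 14, correct 13, so answer: No

No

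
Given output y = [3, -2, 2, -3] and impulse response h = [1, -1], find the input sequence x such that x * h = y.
Deconvolve y=[3, -2, 2, -3] by h=[1, -1]. Since h[0]=1, solve forward: x[0] = y[0] / 1 = 3; x[1] = (y[1] - 3×-1) / 1 = 1; x[2] = (y[2] - 1×-1) / 1 = 3. So x = [3, 1, 3]. Check by forward convolution: y[0] = 3×1 = 3; y[1] = 3×-1 + 1×1 = -2; y[2] = 1×-1 + 3×1 = 2; y[3] = 3×-1 = -3

[3, 1, 3]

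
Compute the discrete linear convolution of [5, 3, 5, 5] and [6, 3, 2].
y[0] = 5×6 = 30; y[1] = 5×3 + 3×6 = 33; y[2] = 5×2 + 3×3 + 5×6 = 49; y[3] = 3×2 + 5×3 + 5×6 = 51; y[4] = 5×2 + 5×3 = 25; y[5] = 5×2 = 10

[30, 33, 49, 51, 25, 10]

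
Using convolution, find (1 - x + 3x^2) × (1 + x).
Ascending coefficients: a = [1, -1, 3], b = [1, 1]. c[0] = 1×1 = 1; c[1] = 1×1 + -1×1 = 0; c[2] = -1×1 + 3×1 = 2; c[3] = 3×1 = 3. Result coefficients: [1, 0, 2, 3] → 1 + 2x^2 + 3x^3

1 + 2x^2 + 3x^3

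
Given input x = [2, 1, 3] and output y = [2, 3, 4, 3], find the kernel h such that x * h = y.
Output length 4 = len(x) + len(h) - 1 ⇒ len(h) = 2. Solve h forward using h[k] = (y[k] - Σ_{i≥1} x[i]·h[k-i]) / x[0]: h[0] = y[0] / x[0] = 2 / 2 = 1; h[1] = (y[1] - 1×1) / x[0] = (3 - 1×1) / 2 = 1. So h = [1, 1]. Forward-check [2, 1, 3] * [1, 1]: y[0] = 2×1 = 2; y[1] = 2×1 + 1×1 = 3; y[2] = 1×1 + 3×1 = 4; y[3] = 3×1 = 3 → [2, 3, 4, 3] ✓

[1, 1]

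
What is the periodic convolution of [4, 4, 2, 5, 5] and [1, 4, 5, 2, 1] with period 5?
Use y[k] = Σ_j f[j]·g[(k-j) mod 5]. y[0] = 4×1 + 4×1 + 2×2 + 5×5 + 5×4 = 57; y[1] = 4×4 + 4×1 + 2×1 + 5×2 + 5×5 = 57; y[2] = 4×5 + 4×4 + 2×1 + 5×1 + 5×2 = 53; y[3] = 4×2 + 4×5 + 2×4 + 5×1 + 5×1 = 46; y[4] = 4×1 + 4×2 + 2×5 + 5×4 + 5×1 = 47. Result: [57, 57, 53, 46, 47]

[57, 57, 53, 46, 47]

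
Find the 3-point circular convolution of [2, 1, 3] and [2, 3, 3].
Use y[k] = Σ_j x[j]·h[(k-j) mod 3]. y[0] = 2×2 + 1×3 + 3×3 = 16; y[1] = 2×3 + 1×2 + 3×3 = 17; y[2] = 2×3 + 1×3 + 3×2 = 15. Result: [16, 17, 15]

[16, 17, 15]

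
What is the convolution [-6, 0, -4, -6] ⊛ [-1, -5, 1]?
y[0] = -6×-1 = 6; y[1] = -6×-5 + 0×-1 = 30; y[2] = -6×1 + 0×-5 + -4×-1 = -2; y[3] = 0×1 + -4×-5 + -6×-1 = 26; y[4] = -4×1 + -6×-5 = 26; y[5] = -6×1 = -6

[6, 30, -2, 26, 26, -6]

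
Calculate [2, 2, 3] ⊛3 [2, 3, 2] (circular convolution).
Use y[k] = Σ_j f[j]·g[(k-j) mod 3]. y[0] = 2×2 + 2×2 + 3×3 = 17; y[1] = 2×3 + 2×2 + 3×2 = 16; y[2] = 2×2 + 2×3 + 3×2 = 16. Result: [17, 16, 16]

[17, 16, 16]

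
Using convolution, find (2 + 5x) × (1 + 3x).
Ascending coefficients: a = [2, 5], b = [1, 3]. c[0] = 2×1 = 2; c[1] = 2×3 + 5×1 = 11; c[2] = 5×3 = 15. Result coefficients: [2, 11, 15] → 2 + 11x + 15x^2

2 + 11x + 15x^2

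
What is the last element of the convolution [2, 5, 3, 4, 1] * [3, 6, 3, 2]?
Use y[k] = Σ_i a[i]·b[k-i] at k=7. y[7] = 1×2 = 2

2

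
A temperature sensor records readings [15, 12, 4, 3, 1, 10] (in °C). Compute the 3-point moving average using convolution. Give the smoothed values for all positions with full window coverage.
3-point moving average kernel = [1, 1, 1]. Apply in 'valid' mode (full window coverage): avg[0] = (15 + 12 + 4) / 3 = 10.33; avg[1] = (12 + 4 + 3) / 3 = 6.33; avg[2] = (4 + 3 + 1) / 3 = 2.67; avg[3] = (3 + 1 + 10) / 3 = 4.67. Smoothed values: [10.33, 6.33, 2.67, 4.67]

[10.33, 6.33, 2.67, 4.67]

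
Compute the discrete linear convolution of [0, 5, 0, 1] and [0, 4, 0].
y[0] = 0×0 = 0; y[1] = 0×4 + 5×0 = 0; y[2] = 0×0 + 5×4 + 0×0 = 20; y[3] = 5×0 + 0×4 + 1×0 = 0; y[4] = 0×0 + 1×4 = 4; y[5] = 1×0 = 0

[0, 0, 20, 0, 4, 0]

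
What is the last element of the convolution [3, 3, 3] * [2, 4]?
Use y[k] = Σ_i a[i]·b[k-i] at k=3. y[3] = 3×4 = 12

12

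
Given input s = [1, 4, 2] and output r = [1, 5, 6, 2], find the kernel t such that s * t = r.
Output length 4 = len(s) + len(t) - 1 ⇒ len(t) = 2. Solve t forward using t[k] = (r[k] - Σ_{i≥1} s[i]·t[k-i]) / s[0]: t[0] = r[0] / s[0] = 1 / 1 = 1; t[1] = (r[1] - 4×1) / s[0] = (5 - 4×1) / 1 = 1. So t = [1, 1]. Forward-check [1, 4, 2] * [1, 1]: r[0] = 1×1 = 1; r[1] = 1×1 + 4×1 = 5; r[2] = 4×1 + 2×1 = 6; r[3] = 2×1 = 2 → [1, 5, 6, 2] ✓

[1, 1]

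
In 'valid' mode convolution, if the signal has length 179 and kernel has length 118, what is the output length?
'Valid' mode counts only positions where the kernel fully overlaps the signal: m - n + 1 = 179 - 118 + 1 = 62

62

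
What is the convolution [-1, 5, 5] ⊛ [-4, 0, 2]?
y[0] = -1×-4 = 4; y[1] = -1×0 + 5×-4 = -20; y[2] = -1×2 + 5×0 + 5×-4 = -22; y[3] = 5×2 + 5×0 = 10; y[4] = 5×2 = 10

[4, -20, -22, 10, 10]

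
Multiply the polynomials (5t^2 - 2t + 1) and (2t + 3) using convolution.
Ascending coefficients: a = [1, -2, 5], b = [3, 2]. c[0] = 1×3 = 3; c[1] = 1×2 + -2×3 = -4; c[2] = -2×2 + 5×3 = 11; c[3] = 5×2 = 10. Result coefficients: [3, -4, 11, 10] → 10t^3 + 11t^2 - 4t + 3

10t^3 + 11t^2 - 4t + 3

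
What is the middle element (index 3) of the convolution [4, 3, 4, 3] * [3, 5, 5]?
Use y[k] = Σ_i a[i]·b[k-i] at k=3. y[3] = 3×5 + 4×5 + 3×3 = 44

44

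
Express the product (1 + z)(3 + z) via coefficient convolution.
Ascending coefficients: a = [1, 1], b = [3, 1]. c[0] = 1×3 = 3; c[1] = 1×1 + 1×3 = 4; c[2] = 1×1 = 1. Result coefficients: [3, 4, 1] → 3 + 4z + z^2

3 + 4z + z^2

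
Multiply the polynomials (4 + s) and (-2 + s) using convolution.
Ascending coefficients: a = [4, 1], b = [-2, 1]. c[0] = 4×-2 = -8; c[1] = 4×1 + 1×-2 = 2; c[2] = 1×1 = 1. Result coefficients: [-8, 2, 1] → -8 + 2s + s^2

-8 + 2s + s^2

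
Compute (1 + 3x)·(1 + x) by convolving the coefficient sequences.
Ascending coefficients: a = [1, 3], b = [1, 1]. c[0] = 1×1 = 1; c[1] = 1×1 + 3×1 = 4; c[2] = 3×1 = 3. Result coefficients: [1, 4, 3] → 1 + 4x + 3x^2

1 + 4x + 3x^2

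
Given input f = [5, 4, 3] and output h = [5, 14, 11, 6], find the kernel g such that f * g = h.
Output length 4 = len(f) + len(g) - 1 ⇒ len(g) = 2. Solve g forward using g[k] = (h[k] - Σ_{i≥1} f[i]·g[k-i]) / f[0]: g[0] = h[0] / f[0] = 5 / 5 = 1; g[1] = (h[1] - 4×1) / f[0] = (14 - 4×1) / 5 = 2. So g = [1, 2]. Forward-check [5, 4, 3] * [1, 2]: h[0] = 5×1 = 5; h[1] = 5×2 + 4×1 = 14; h[2] = 4×2 + 3×1 = 11; h[3] = 3×2 = 6 → [5, 14, 11, 6] ✓

[1, 2]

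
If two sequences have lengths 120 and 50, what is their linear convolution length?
Linear/full convolution length: m + n - 1 = 120 + 50 - 1 = 169

169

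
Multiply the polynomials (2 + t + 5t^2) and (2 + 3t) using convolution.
Ascending coefficients: a = [2, 1, 5], b = [2, 3]. c[0] = 2×2 = 4; c[1] = 2×3 + 1×2 = 8; c[2] = 1×3 + 5×2 = 13; c[3] = 5×3 = 15. Result coefficients: [4, 8, 13, 15] → 4 + 8t + 13t^2 + 15t^3

4 + 8t + 13t^2 + 15t^3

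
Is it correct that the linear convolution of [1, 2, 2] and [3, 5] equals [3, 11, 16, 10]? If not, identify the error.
Recompute linear convolution of [1, 2, 2] and [3, 5]: y[0] = 1×3 = 3; y[1] = 1×5 + 2×3 = 11; y[2] = 2×5 + 2×3 = 16; y[3] = 2×5 = 10 → [3, 11, 16, 10]. Given [3, 11, 16, 10] matches, so answer: Yes

Yes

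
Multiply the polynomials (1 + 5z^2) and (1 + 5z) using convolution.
Ascending coefficients: a = [1, 0, 5], b = [1, 5]. c[0] = 1×1 = 1; c[1] = 1×5 + 0×1 = 5; c[2] = 0×5 + 5×1 = 5; c[3] = 5×5 = 25. Result coefficients: [1, 5, 5, 25] → 1 + 5z + 5z^2 + 25z^3

1 + 5z + 5z^2 + 25z^3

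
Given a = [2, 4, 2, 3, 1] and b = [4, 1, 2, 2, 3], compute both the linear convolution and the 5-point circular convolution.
Linear: y_lin[0] = 2×4 = 8; y_lin[1] = 2×1 + 4×4 = 18; y_lin[2] = 2×2 + 4×1 + 2×4 = 16; y_lin[3] = 2×2 + 4×2 + 2×1 + 3×4 = 26; y_lin[4] = 2×3 + 4×2 + 2×2 + 3×1 + 1×4 = 25; y_lin[5] = 4×3 + 2×2 + 3×2 + 1×1 = 23; y_lin[6] = 2×3 + 3×2 + 1×2 = 14; y_lin[7] = 3×3 + 1×2 = 11; y_lin[8] = 1×3 = 3 → [8, 18, 16, 26, 25, 23, 14, 11, 3]. Circular (length 5): y[0] = 2×4 + 4×3 + 2×2 + 3×2 + 1×1 = 31; y[1] = 2×1 + 4×4 + 2×3 + 3×2 + 1×2 = 32; y[2] = 2×2 + 4×1 + 2×4 + 3×3 + 1×2 = 27; y[3] = 2×2 + 4×2 + 2×1 + 3×4 + 1×3 = 29; y[4] = 2×3 + 4×2 + 2×2 + 3×1 + 1×4 = 25 → [31, 32, 27, 29, 25]

Linear: [8, 18, 16, 26, 25, 23, 14, 11, 3], Circular: [31, 32, 27, 29, 25]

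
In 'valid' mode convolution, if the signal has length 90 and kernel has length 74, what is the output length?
'Valid' mode counts only positions where the kernel fully overlaps the signal: m - n + 1 = 90 - 74 + 1 = 17

17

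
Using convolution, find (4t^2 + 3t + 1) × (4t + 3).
Ascending coefficients: a = [1, 3, 4], b = [3, 4]. c[0] = 1×3 = 3; c[1] = 1×4 + 3×3 = 13; c[2] = 3×4 + 4×3 = 24; c[3] = 4×4 = 16. Result coefficients: [3, 13, 24, 16] → 16t^3 + 24t^2 + 13t + 3

16t^3 + 24t^2 + 13t + 3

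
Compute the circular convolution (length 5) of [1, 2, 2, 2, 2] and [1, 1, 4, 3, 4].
Use y[k] = Σ_j u[j]·v[(k-j) mod 5]. y[0] = 1×1 + 2×4 + 2×3 + 2×4 + 2×1 = 25; y[1] = 1×1 + 2×1 + 2×4 + 2×3 + 2×4 = 25; y[2] = 1×4 + 2×1 + 2×1 + 2×4 + 2×3 = 22; y[3] = 1×3 + 2×4 + 2×1 + 2×1 + 2×4 = 23; y[4] = 1×4 + 2×3 + 2×4 + 2×1 + 2×1 = 22. Result: [25, 25, 22, 23, 22]

[25, 25, 22, 23, 22]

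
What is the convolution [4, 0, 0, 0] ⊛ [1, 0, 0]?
y[0] = 4×1 = 4; y[1] = 4×0 + 0×1 = 0; y[2] = 4×0 + 0×0 + 0×1 = 0; y[3] = 0×0 + 0×0 + 0×1 = 0; y[4] = 0×0 + 0×0 = 0; y[5] = 0×0 = 0

[4, 0, 0, 0, 0, 0]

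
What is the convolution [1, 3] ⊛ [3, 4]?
y[0] = 1×3 = 3; y[1] = 1×4 + 3×3 = 13; y[2] = 3×4 = 12

[3, 13, 12]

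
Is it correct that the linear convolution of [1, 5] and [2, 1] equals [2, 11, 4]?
Recompute linear convolution of [1, 5] and [2, 1]: y[0] = 1×2 = 2; y[1] = 1×1 + 5×2 = 11; y[2] = 5×1 = 5 → [2, 11, 5]. Compare to given [2, 11, 4]: they differ at index 2: given 4, correct 5, so answer: No

No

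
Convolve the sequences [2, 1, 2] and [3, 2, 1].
y[0] = 2×3 = 6; y[1] = 2×2 + 1×3 = 7; y[2] = 2×1 + 1×2 + 2×3 = 10; y[3] = 1×1 + 2×2 = 5; y[4] = 2×1 = 2

[6, 7, 10, 5, 2]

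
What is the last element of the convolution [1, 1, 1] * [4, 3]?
Use y[k] = Σ_i a[i]·b[k-i] at k=3. y[3] = 1×3 = 3

3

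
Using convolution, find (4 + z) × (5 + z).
Ascending coefficients: a = [4, 1], b = [5, 1]. c[0] = 4×5 = 20; c[1] = 4×1 + 1×5 = 9; c[2] = 1×1 = 1. Result coefficients: [20, 9, 1] → 20 + 9z + z^2

20 + 9z + z^2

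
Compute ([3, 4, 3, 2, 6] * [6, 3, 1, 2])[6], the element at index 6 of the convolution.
Use y[k] = Σ_i a[i]·b[k-i] at k=6. y[6] = 2×2 + 6×1 = 10

10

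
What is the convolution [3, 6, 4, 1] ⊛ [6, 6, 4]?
y[0] = 3×6 = 18; y[1] = 3×6 + 6×6 = 54; y[2] = 3×4 + 6×6 + 4×6 = 72; y[3] = 6×4 + 4×6 + 1×6 = 54; y[4] = 4×4 + 1×6 = 22; y[5] = 1×4 = 4

[18, 54, 72, 54, 22, 4]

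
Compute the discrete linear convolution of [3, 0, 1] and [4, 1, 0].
y[0] = 3×4 = 12; y[1] = 3×1 + 0×4 = 3; y[2] = 3×0 + 0×1 + 1×4 = 4; y[3] = 0×0 + 1×1 = 1; y[4] = 1×0 = 0

[12, 3, 4, 1, 0]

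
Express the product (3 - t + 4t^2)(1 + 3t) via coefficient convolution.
Ascending coefficients: a = [3, -1, 4], b = [1, 3]. c[0] = 3×1 = 3; c[1] = 3×3 + -1×1 = 8; c[2] = -1×3 + 4×1 = 1; c[3] = 4×3 = 12. Result coefficients: [3, 8, 1, 12] → 3 + 8t + t^2 + 12t^3

3 + 8t + t^2 + 12t^3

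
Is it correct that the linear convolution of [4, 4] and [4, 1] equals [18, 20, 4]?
Recompute linear convolution of [4, 4] and [4, 1]: y[0] = 4×4 = 16; y[1] = 4×1 + 4×4 = 20; y[2] = 4×1 = 4 → [16, 20, 4]. Compare to given [18, 20, 4]: they differ at index 0: given 18, correct 16, so answer: No

No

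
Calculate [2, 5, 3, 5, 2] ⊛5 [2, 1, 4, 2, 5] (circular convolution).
Use y[k] = Σ_j x[j]·h[(k-j) mod 5]. y[0] = 2×2 + 5×5 + 3×2 + 5×4 + 2×1 = 57; y[1] = 2×1 + 5×2 + 3×5 + 5×2 + 2×4 = 45; y[2] = 2×4 + 5×1 + 3×2 + 5×5 + 2×2 = 48; y[3] = 2×2 + 5×4 + 3×1 + 5×2 + 2×5 = 47; y[4] = 2×5 + 5×2 + 3×4 + 5×1 + 2×2 = 41. Result: [57, 45, 48, 47, 41]

[57, 45, 48, 47, 41]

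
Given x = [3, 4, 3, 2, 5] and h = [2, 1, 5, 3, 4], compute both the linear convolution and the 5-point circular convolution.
Linear: y_lin[0] = 3×2 = 6; y_lin[1] = 3×1 + 4×2 = 11; y_lin[2] = 3×5 + 4×1 + 3×2 = 25; y_lin[3] = 3×3 + 4×5 + 3×1 + 2×2 = 36; y_lin[4] = 3×4 + 4×3 + 3×5 + 2×1 + 5×2 = 51; y_lin[5] = 4×4 + 3×3 + 2×5 + 5×1 = 40; y_lin[6] = 3×4 + 2×3 + 5×5 = 43; y_lin[7] = 2×4 + 5×3 = 23; y_lin[8] = 5×4 = 20 → [6, 11, 25, 36, 51, 40, 43, 23, 20]. Circular (length 5): y[0] = 3×2 + 4×4 + 3×3 + 2×5 + 5×1 = 46; y[1] = 3×1 + 4×2 + 3×4 + 2×3 + 5×5 = 54; y[2] = 3×5 + 4×1 + 3×2 + 2×4 + 5×3 = 48; y[3] = 3×3 + 4×5 + 3×1 + 2×2 + 5×4 = 56; y[4] = 3×4 + 4×3 + 3×5 + 2×1 + 5×2 = 51 → [46, 54, 48, 56, 51]

Linear: [6, 11, 25, 36, 51, 40, 43, 23, 20], Circular: [46, 54, 48, 56, 51]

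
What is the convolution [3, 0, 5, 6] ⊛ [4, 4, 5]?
y[0] = 3×4 = 12; y[1] = 3×4 + 0×4 = 12; y[2] = 3×5 + 0×4 + 5×4 = 35; y[3] = 0×5 + 5×4 + 6×4 = 44; y[4] = 5×5 + 6×4 = 49; y[5] = 6×5 = 30

[12, 12, 35, 44, 49, 30]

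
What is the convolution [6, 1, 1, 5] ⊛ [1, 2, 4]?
y[0] = 6×1 = 6; y[1] = 6×2 + 1×1 = 13; y[2] = 6×4 + 1×2 + 1×1 = 27; y[3] = 1×4 + 1×2 + 5×1 = 11; y[4] = 1×4 + 5×2 = 14; y[5] = 5×4 = 20

[6, 13, 27, 11, 14, 20]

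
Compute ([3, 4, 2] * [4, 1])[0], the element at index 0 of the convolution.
Use y[k] = Σ_i a[i]·b[k-i] at k=0. y[0] = 3×4 = 12

12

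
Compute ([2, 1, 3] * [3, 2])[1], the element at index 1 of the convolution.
Use y[k] = Σ_i a[i]·b[k-i] at k=1. y[1] = 2×2 + 1×3 = 7

7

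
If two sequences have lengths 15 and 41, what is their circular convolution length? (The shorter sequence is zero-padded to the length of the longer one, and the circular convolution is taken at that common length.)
Circular convolution (zero-padding the shorter input) has length max(m, n) = max(15, 41) = 41

41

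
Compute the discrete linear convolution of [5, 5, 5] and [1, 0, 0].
y[0] = 5×1 = 5; y[1] = 5×0 + 5×1 = 5; y[2] = 5×0 + 5×0 + 5×1 = 5; y[3] = 5×0 + 5×0 = 0; y[4] = 5×0 = 0

[5, 5, 5, 0, 0]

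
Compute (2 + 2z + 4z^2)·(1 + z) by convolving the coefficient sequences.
Ascending coefficients: a = [2, 2, 4], b = [1, 1]. c[0] = 2×1 = 2; c[1] = 2×1 + 2×1 = 4; c[2] = 2×1 + 4×1 = 6; c[3] = 4×1 = 4. Result coefficients: [2, 4, 6, 4] → 2 + 4z + 6z^2 + 4z^3

2 + 4z + 6z^2 + 4z^3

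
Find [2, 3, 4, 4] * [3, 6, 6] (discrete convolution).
y[0] = 2×3 = 6; y[1] = 2×6 + 3×3 = 21; y[2] = 2×6 + 3×6 + 4×3 = 42; y[3] = 3×6 + 4×6 + 4×3 = 54; y[4] = 4×6 + 4×6 = 48; y[5] = 4×6 = 24

[6, 21, 42, 54, 48, 24]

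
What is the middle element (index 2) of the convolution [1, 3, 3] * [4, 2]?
Use y[k] = Σ_i a[i]·b[k-i] at k=2. y[2] = 3×2 + 3×4 = 18

18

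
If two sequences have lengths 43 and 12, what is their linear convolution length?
Linear/full convolution length: m + n - 1 = 43 + 12 - 1 = 54

54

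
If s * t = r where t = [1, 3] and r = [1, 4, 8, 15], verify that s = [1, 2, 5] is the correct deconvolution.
Forward-compute [1, 2, 5] * [1, 3]: r[0] = 1×1 = 1; r[1] = 1×3 + 2×1 = 5; r[2] = 2×3 + 5×1 = 11; r[3] = 5×3 = 15 → [1, 5, 11, 15]. Does not match given r = [1, 4, 8, 15].

Not verified. [1, 2, 5] * [1, 3] = [1, 5, 11, 15], which differs from [1, 4, 8, 15] at index 1.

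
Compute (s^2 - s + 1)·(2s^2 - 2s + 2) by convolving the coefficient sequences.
Ascending coefficients: a = [1, -1, 1], b = [2, -2, 2]. c[0] = 1×2 = 2; c[1] = 1×-2 + -1×2 = -4; c[2] = 1×2 + -1×-2 + 1×2 = 6; c[3] = -1×2 + 1×-2 = -4; c[4] = 1×2 = 2. Result coefficients: [2, -4, 6, -4, 2] → 2s^4 - 4s^3 + 6s^2 - 4s + 2

2s^4 - 4s^3 + 6s^2 - 4s + 2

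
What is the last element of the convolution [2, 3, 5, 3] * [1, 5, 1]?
Use y[k] = Σ_i a[i]·b[k-i] at k=5. y[5] = 3×1 = 3

3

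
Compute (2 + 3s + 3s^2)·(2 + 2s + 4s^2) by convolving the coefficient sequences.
Ascending coefficients: a = [2, 3, 3], b = [2, 2, 4]. c[0] = 2×2 = 4; c[1] = 2×2 + 3×2 = 10; c[2] = 2×4 + 3×2 + 3×2 = 20; c[3] = 3×4 + 3×2 = 18; c[4] = 3×4 = 12. Result coefficients: [4, 10, 20, 18, 12] → 4 + 10s + 20s^2 + 18s^3 + 12s^4

4 + 10s + 20s^2 + 18s^3 + 12s^4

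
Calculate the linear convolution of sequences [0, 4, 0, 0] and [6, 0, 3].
y[0] = 0×6 = 0; y[1] = 0×0 + 4×6 = 24; y[2] = 0×3 + 4×0 + 0×6 = 0; y[3] = 4×3 + 0×0 + 0×6 = 12; y[4] = 0×3 + 0×0 = 0; y[5] = 0×3 = 0

[0, 24, 0, 12, 0, 0]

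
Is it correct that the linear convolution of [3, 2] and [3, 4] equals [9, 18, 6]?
Recompute linear convolution of [3, 2] and [3, 4]: y[0] = 3×3 = 9; y[1] = 3×4 + 2×3 = 18; y[2] = 2×4 = 8 → [9, 18, 8]. Compare to given [9, 18, 6]: they differ at index 2: given 6, correct 8, so answer: No

No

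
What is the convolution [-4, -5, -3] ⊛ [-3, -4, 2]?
y[0] = -4×-3 = 12; y[1] = -4×-4 + -5×-3 = 31; y[2] = -4×2 + -5×-4 + -3×-3 = 21; y[3] = -5×2 + -3×-4 = 2; y[4] = -3×2 = -6

[12, 31, 21, 2, -6]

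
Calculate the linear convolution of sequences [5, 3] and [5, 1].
y[0] = 5×5 = 25; y[1] = 5×1 + 3×5 = 20; y[2] = 3×1 = 3

[25, 20, 3]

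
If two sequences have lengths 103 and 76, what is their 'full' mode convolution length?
Linear/full convolution length: m + n - 1 = 103 + 76 - 1 = 178

178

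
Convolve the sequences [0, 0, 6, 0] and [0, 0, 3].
y[0] = 0×0 = 0; y[1] = 0×0 + 0×0 = 0; y[2] = 0×3 + 0×0 + 6×0 = 0; y[3] = 0×3 + 6×0 + 0×0 = 0; y[4] = 6×3 + 0×0 = 18; y[5] = 0×3 = 0

[0, 0, 0, 0, 18, 0]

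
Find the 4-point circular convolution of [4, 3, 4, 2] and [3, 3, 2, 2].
Use y[k] = Σ_j u[j]·v[(k-j) mod 4]. y[0] = 4×3 + 3×2 + 4×2 + 2×3 = 32; y[1] = 4×3 + 3×3 + 4×2 + 2×2 = 33; y[2] = 4×2 + 3×3 + 4×3 + 2×2 = 33; y[3] = 4×2 + 3×2 + 4×3 + 2×3 = 32. Result: [32, 33, 33, 32]

[32, 33, 33, 32]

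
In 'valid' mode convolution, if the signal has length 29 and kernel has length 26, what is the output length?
'Valid' mode counts only positions where the kernel fully overlaps the signal: m - n + 1 = 29 - 26 + 1 = 4

4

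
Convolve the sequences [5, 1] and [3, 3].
y[0] = 5×3 = 15; y[1] = 5×3 + 1×3 = 18; y[2] = 1×3 = 3

[15, 18, 3]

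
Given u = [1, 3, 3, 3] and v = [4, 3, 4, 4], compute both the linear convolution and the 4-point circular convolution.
Linear: y_lin[0] = 1×4 = 4; y_lin[1] = 1×3 + 3×4 = 15; y_lin[2] = 1×4 + 3×3 + 3×4 = 25; y_lin[3] = 1×4 + 3×4 + 3×3 + 3×4 = 37; y_lin[4] = 3×4 + 3×4 + 3×3 = 33; y_lin[5] = 3×4 + 3×4 = 24; y_lin[6] = 3×4 = 12 → [4, 15, 25, 37, 33, 24, 12]. Circular (length 4): y[0] = 1×4 + 3×4 + 3×4 + 3×3 = 37; y[1] = 1×3 + 3×4 + 3×4 + 3×4 = 39; y[2] = 1×4 + 3×3 + 3×4 + 3×4 = 37; y[3] = 1×4 + 3×4 + 3×3 + 3×4 = 37 → [37, 39, 37, 37]

Linear: [4, 15, 25, 37, 33, 24, 12], Circular: [37, 39, 37, 37]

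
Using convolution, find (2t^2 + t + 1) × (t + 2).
Ascending coefficients: a = [1, 1, 2], b = [2, 1]. c[0] = 1×2 = 2; c[1] = 1×1 + 1×2 = 3; c[2] = 1×1 + 2×2 = 5; c[3] = 2×1 = 2. Result coefficients: [2, 3, 5, 2] → 2t^3 + 5t^2 + 3t + 2

2t^3 + 5t^2 + 3t + 2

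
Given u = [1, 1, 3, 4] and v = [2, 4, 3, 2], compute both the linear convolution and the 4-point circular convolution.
Linear: y_lin[0] = 1×2 = 2; y_lin[1] = 1×4 + 1×2 = 6; y_lin[2] = 1×3 + 1×4 + 3×2 = 13; y_lin[3] = 1×2 + 1×3 + 3×4 + 4×2 = 25; y_lin[4] = 1×2 + 3×3 + 4×4 = 27; y_lin[5] = 3×2 + 4×3 = 18; y_lin[6] = 4×2 = 8 → [2, 6, 13, 25, 27, 18, 8]. Circular (length 4): y[0] = 1×2 + 1×2 + 3×3 + 4×4 = 29; y[1] = 1×4 + 1×2 + 3×2 + 4×3 = 24; y[2] = 1×3 + 1×4 + 3×2 + 4×2 = 21; y[3] = 1×2 + 1×3 + 3×4 + 4×2 = 25 → [29, 24, 21, 25]

Linear: [2, 6, 13, 25, 27, 18, 8], Circular: [29, 24, 21, 25]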